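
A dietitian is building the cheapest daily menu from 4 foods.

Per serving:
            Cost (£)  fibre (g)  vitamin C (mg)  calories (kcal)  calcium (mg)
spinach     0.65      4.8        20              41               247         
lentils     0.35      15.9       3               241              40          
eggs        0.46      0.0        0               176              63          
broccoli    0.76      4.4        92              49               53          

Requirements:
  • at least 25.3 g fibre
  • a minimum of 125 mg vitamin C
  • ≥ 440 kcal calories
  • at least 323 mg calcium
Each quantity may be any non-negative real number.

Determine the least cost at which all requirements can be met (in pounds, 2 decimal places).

This is a linear program. Let x1 = servings of spinach, x2 = servings of lentils, x3 = servings of eggs, x4 = servings of broccoli.
Minimise 0.65x1 + 0.35x2 + 0.46x3 + 0.76x4 subject to:
  4.8x1 + 15.9x2 + 4.4x4 ≥ 25.3   (fibre)
  20x1 + 3x2 + 92x4 ≥ 125   (vitamin C)
  41x1 + 241x2 + 176x3 + 49x4 ≥ 440   (calories)
  247x1 + 40x2 + 63x3 + 53x4 ≥ 323   (calcium)
  x1, x2, x3, x4 ≥ 0.
At the optimum only spinach, lentils, broccoli are positive (eggs = 0). There the vitamin C, calories, calcium constraints are tight.
Optimal quantities: spinach = 0.8294 servings, lentils = 1.455 servings, broccoli = 1.131 servings.
Objective = 0.65·0.8294 + 0.35·1.455 + 0.76·1.131 = 1.9079.

£1.91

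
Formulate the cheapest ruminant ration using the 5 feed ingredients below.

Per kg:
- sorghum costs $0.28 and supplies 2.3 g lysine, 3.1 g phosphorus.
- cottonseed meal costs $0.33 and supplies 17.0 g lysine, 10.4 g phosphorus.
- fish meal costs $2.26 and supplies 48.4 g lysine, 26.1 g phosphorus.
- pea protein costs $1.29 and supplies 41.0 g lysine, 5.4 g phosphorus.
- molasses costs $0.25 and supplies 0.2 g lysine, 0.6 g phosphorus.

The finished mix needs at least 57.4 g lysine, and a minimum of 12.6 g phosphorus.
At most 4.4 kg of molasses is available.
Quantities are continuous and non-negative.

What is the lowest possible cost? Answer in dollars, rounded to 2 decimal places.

$1.11

Let x1 = kg of sorghum, x2 = kg of cottonseed meal, x3 = kg of fish meal, x4 = kg of pea protein, x5 = kg of molasses.
Minimize 0.28x1 + 0.33x2 + 2.26x3 + 1.29x4 + 0.25x5 subject to:
  2.3x1 + 17x2 + 48.4x3 + 41x4 + 0.2x5 ≥ 57.4   (lysine)
  3.1x1 + 10.4x2 + 26.1x3 + 5.4x4 + 0.6x5 ≥ 12.6   (phosphorus)
  x5 ≤ 4.4
  x1, x2, x3, x4, x5 ≥ 0.
The optimal basis is {cottonseed meal}; sorghum, fish meal, pea protein, molasses drop out. The lysine requirement is met with equality.
Optimal quantities: cottonseed meal = 3.376 kg.
Objective = 0.33·3.376 = 1.1141.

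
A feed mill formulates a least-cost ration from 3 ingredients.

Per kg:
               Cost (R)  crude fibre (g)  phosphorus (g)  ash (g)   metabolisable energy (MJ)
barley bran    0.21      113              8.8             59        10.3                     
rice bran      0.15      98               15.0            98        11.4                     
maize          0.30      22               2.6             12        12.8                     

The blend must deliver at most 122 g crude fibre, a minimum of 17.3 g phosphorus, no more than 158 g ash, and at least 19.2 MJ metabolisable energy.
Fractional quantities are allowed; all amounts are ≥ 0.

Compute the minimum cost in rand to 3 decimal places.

R0.317

Let x1 = kg of barley bran, x2 = kg of rice bran, x3 = kg of maize.
Minimize 0.21x1 + 0.15x2 + 0.3x3 subject to:
  113x1 + 98x2 + 22x3 ≤ 122   (crude fibre)
  8.8x1 + 15x2 + 2.6x3 ≥ 17.3   (phosphorus)
  59x1 + 98x2 + 12x3 ≤ 158   (ash)
  10.3x1 + 11.4x2 + 12.8x3 ≥ 19.2   (metabolisable energy)
  x1, x2, x3 ≥ 0.
The cheapest feasible vertex uses only rice bran, maize; barley bran is not used. The crude fibre and metabolisable energy requirements are met with equality.
That vertex is x2 = 1.135, x3 = 0.489.
Hence cost = 0.15·1.135 + 0.3·0.489 = R0.31695.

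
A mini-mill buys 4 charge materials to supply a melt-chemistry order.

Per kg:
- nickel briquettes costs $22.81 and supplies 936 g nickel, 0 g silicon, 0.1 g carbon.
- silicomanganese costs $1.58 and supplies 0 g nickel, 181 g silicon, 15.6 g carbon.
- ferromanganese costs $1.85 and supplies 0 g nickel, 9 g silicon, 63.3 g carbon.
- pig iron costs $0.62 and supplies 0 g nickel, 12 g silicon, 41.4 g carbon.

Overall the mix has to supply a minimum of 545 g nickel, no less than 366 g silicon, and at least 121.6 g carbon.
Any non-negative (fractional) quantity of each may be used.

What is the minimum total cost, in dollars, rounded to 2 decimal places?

$17.63

Let x1 = kg of nickel briquettes, x2 = kg of silicomanganese, x3 = kg of ferromanganese, x4 = kg of pig iron.
min 22.81x1 + 1.58x2 + 1.85x3 + 0.62x4 subject to:
  936x1 ≥ 545   (nickel)
  181x2 + 9x3 + 12x4 ≥ 366   (silicon)
  0.1x1 + 15.6x2 + 63.3x3 + 41.4x4 ≥ 121.6   (carbon)
  x1, x2, x3, x4 ≥ 0.
The minimum-cost mix takes nothing from ferromanganese — only nickel briquettes, silicomanganese, pig iron. The nickel, silicon, carbon requirements are met with equality.
So nickel briquettes = 0.5823 kg, silicomanganese = 1.874 kg, pig iron = 2.23 kg.
Hence cost = 22.81·0.5823 + 1.58·1.874 + 0.62·2.23 = $17.6258.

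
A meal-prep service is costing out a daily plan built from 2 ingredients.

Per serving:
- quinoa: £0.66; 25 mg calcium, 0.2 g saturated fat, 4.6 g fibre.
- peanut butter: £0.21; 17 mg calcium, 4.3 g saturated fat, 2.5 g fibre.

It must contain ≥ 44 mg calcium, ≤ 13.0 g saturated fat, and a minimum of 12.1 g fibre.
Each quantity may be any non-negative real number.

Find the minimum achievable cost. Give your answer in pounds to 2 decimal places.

£1.29

Set it up as a linear program. Let x1 = servings of quinoa, x2 = servings of peanut butter.
Minimise 0.66x1 + 0.21x2 with:
  25x1 + 17x2 ≥ 44   (calcium)
  0.2x1 + 4.3x2 ≤ 13   (saturated fat)
  4.6x1 + 2.5x2 ≥ 12.1   (fibre)
  x1, x2 ≥ 0.
Both inputs are positive at the optimum. Binding constraints: saturated fat and fibre.
Optimal quantities: quinoa = 1.013 servings, peanut butter = 2.976 servings.
Objective = 0.66·1.013 + 0.21·2.976 = 1.2935.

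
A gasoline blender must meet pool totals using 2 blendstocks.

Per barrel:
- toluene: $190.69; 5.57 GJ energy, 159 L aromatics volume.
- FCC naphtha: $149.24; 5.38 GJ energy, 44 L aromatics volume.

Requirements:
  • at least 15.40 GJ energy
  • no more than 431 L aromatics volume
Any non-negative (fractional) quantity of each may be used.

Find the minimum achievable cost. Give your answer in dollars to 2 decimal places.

Let x1 = barrels of toluene, x2 = barrels of FCC naphtha.
Minimise 190.69x1 + 149.24x2 with:
  5.57x1 + 5.38x2 ≥ 15.4   (energy)
  159x1 + 44x2 ≤ 431   (aromatics volume)
  x1, x2 ≥ 0.
The optimal basis is {FCC naphtha}; toluene drops out. There the energy constraint is tight.
That vertex is x2 = 2.86245.
Objective = 149.24·2.86245 = 427.1920.

$427.19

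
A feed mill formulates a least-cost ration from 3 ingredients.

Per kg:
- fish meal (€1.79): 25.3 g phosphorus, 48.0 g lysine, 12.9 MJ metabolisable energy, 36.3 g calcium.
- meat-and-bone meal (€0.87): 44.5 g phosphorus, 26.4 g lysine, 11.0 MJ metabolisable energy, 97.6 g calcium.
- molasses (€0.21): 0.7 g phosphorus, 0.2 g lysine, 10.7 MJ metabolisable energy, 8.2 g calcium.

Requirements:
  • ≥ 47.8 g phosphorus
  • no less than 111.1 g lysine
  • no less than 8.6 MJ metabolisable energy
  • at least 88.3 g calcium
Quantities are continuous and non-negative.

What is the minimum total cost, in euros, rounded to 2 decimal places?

Set it up as a linear program. Let x1 = kg of fish meal, x2 = kg of meat-and-bone meal, x3 = kg of molasses.
Minimise 1.79x1 + 0.87x2 + 0.21x3 with:
  25.3x1 + 44.5x2 + 0.7x3 ≥ 47.8   (phosphorus)
  48x1 + 26.4x2 + 0.2x3 ≥ 111.1   (lysine)
  12.9x1 + 11x2 + 10.7x3 ≥ 8.6   (metabolisable energy)
  36.3x1 + 97.6x2 + 8.2x3 ≥ 88.3   (calcium)
  x1, x2, x3 ≥ 0.
The cheapest feasible vertex uses only meat-and-bone meal; fish meal, molasses are not used. The lysine requirement is met with equality.
Solving gives x2 = 4.208.
Total cost: 0.87·4.208 = 3.6610.

€3.66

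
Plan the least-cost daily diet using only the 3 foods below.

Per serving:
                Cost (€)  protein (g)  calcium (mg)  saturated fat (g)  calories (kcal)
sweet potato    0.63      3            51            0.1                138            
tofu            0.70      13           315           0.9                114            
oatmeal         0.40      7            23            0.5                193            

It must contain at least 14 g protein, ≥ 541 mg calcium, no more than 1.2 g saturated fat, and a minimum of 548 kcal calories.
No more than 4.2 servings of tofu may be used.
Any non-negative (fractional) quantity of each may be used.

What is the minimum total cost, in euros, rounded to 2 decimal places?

€5.11

Let x1 = servings of sweet potato, x2 = servings of tofu, x3 = servings of oatmeal.
min 0.63x1 + 0.7x2 + 0.4x3 subject to:
  3x1 + 13x2 + 7x3 ≥ 14   (protein)
  51x1 + 315x2 + 23x3 ≥ 541   (calcium)
  0.1x1 + 0.9x2 + 0.5x3 ≤ 1.2   (saturated fat)
  138x1 + 114x2 + 193x3 ≥ 548   (calories)
  x2 ≤ 4.2
  x1, x2, x3 ≥ 0.
The optimal basis is {sweet potato, tofu}; oatmeal drops out. There the calcium and saturated fat constraints are tight.
That vertex is x1 = 7.562, x2 = 0.4931.
Cost = 0.63·7.562 + 0.7·0.4931 = 5.1092.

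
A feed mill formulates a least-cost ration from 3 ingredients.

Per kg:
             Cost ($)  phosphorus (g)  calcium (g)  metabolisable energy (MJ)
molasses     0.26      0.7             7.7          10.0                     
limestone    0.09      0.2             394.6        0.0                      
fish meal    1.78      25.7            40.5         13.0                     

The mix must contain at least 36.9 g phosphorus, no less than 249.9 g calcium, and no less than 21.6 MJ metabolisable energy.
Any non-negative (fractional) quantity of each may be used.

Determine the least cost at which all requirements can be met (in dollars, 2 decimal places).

Let x1 = kg of molasses, x2 = kg of limestone, x3 = kg of fish meal.
Minimize 0.26x1 + 0.09x2 + 1.78x3 with:
  0.7x1 + 0.2x2 + 25.7x3 ≥ 36.9   (phosphorus)
  7.7x1 + 394.6x2 + 40.5x3 ≥ 249.9   (calcium)
  10x1 + 13x3 ≥ 21.6   (metabolisable energy)
  x1, x2, x3 ≥ 0.
All 3 inputs are positive at the optimum. Binding constraints: phosphorus, calcium, metabolisable energy.
Optimal quantities: molasses = 0.3093 kg, limestone = 0.4811 kg, fish meal = 1.424 kg.
Cost = 0.26·0.3093 + 0.09·0.4811 + 1.78·1.424 = 2.6584.

$2.66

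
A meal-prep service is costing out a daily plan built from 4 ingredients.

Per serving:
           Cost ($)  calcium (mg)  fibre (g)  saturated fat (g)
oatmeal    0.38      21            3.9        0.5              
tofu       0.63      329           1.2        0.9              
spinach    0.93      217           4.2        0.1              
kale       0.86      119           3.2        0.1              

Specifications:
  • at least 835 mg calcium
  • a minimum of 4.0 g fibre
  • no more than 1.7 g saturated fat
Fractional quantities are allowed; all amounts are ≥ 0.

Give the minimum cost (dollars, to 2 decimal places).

Set it up as a linear program. Let x1 = servings of oatmeal, x2 = servings of tofu, x3 = servings of spinach, x4 = servings of kale.
Minimise 0.38x1 + 0.63x2 + 0.93x3 + 0.86x4 subject to:
  21x1 + 329x2 + 217x3 + 119x4 ≥ 835   (calcium)
  3.9x1 + 1.2x2 + 4.2x3 + 3.2x4 ≥ 4   (fibre)
  0.5x1 + 0.9x2 + 0.1x3 + 0.1x4 ≤ 1.7   (saturated fat)
  x1, x2, x3, x4 ≥ 0.
The cheapest feasible vertex uses only tofu, spinach; oatmeal, kale are not used. There the calcium and saturated fat constraints are tight.
So tofu = 1.757 servings, spinach = 1.183 servings.
Objective = 0.63·1.757 + 0.93·1.183 = 2.2071.

$2.21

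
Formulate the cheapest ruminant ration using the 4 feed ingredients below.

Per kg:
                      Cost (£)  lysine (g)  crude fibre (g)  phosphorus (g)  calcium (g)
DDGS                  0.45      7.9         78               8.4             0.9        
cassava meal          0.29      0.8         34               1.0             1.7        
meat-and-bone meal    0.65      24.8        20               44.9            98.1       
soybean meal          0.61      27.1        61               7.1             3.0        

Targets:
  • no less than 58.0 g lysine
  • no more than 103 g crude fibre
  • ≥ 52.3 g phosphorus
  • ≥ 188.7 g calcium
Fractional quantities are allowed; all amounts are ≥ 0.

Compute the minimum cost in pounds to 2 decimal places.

Set it up as a linear program. Let x1 = kg of DDGS, x2 = kg of cassava meal, x3 = kg of meat-and-bone meal, x4 = kg of soybean meal.
Minimize 0.45x1 + 0.29x2 + 0.65x3 + 0.61x4 subject to:
  7.9x1 + 0.8x2 + 24.8x3 + 27.1x4 ≥ 58   (lysine)
  78x1 + 34x2 + 20x3 + 61x4 ≤ 103   (crude fibre)
  8.4x1 + 1x2 + 44.9x3 + 7.1x4 ≥ 52.3   (phosphorus)
  0.9x1 + 1.7x2 + 98.1x3 + 3x4 ≥ 188.7   (calcium)
  x1, x2, x3, x4 ≥ 0.
The optimal basis is {meat-and-bone meal, soybean meal}; DDGS, cassava meal drop out. The lysine and calcium requirements are met with equality.
Solving gives x3 = 1.912, x4 = 0.3909.
Total cost: 0.65·1.912 + 0.61·0.3909 = 1.4812.

£1.48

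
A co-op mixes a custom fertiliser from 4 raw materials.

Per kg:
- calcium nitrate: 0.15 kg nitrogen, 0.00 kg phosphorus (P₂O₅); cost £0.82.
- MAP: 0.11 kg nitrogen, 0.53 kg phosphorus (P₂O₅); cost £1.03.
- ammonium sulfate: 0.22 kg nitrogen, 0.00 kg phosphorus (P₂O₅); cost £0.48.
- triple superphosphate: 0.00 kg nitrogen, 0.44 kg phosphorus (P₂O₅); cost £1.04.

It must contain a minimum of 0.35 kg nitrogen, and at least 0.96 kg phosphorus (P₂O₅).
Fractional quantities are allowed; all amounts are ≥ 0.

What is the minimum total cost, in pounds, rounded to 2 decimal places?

Set it up as a linear program. Let x1 = kg of calcium nitrate, x2 = kg of MAP, x3 = kg of ammonium sulfate, x4 = kg of triple superphosphate.
min 0.82x1 + 1.03x2 + 0.48x3 + 1.04x4 s.t.:
  0.15x1 + 0.11x2 + 0.22x3 ≥ 0.35   (nitrogen)
  0.53x2 + 0.44x4 ≥ 0.96   (phosphorus (P₂O₅))
  x1, x2, x3, x4 ≥ 0.
At the optimum only MAP, ammonium sulfate are positive (calcium nitrate, triple superphosphate = 0). Binding constraints: nitrogen and phosphorus (P₂O₅).
Optimal quantities: MAP = 1.811 kg, ammonium sulfate = 0.6852 kg.
Cost = 1.03·1.811 + 0.48·0.6852 = 2.1942.

£2.19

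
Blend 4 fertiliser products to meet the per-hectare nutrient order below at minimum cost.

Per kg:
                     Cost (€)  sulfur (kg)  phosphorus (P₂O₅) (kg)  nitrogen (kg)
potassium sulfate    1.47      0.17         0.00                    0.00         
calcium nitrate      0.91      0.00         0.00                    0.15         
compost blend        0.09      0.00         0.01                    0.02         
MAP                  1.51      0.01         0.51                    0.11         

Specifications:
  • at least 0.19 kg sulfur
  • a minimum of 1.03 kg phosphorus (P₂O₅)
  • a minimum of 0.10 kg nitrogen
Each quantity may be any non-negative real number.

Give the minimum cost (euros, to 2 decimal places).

Treat it as an LP. Let x1 = kg of potassium sulfate, x2 = kg of calcium nitrate, x3 = kg of compost blend, x4 = kg of MAP.
Minimize 1.47x1 + 0.91x2 + 0.09x3 + 1.51x4 subject to:
  0.17x1 + 0.01x4 ≥ 0.19   (sulfur)
  0.01x3 + 0.51x4 ≥ 1.03   (phosphorus (P₂O₅))
  0.15x2 + 0.02x3 + 0.11x4 ≥ 0.1   (nitrogen)
  x1, x2, x3, x4 ≥ 0.
The minimum-cost mix takes nothing from calcium nitrate, compost blend — only potassium sulfate, MAP. The sulfur and phosphorus (P₂O₅) requirements are met with equality.
That vertex is x1 = 0.9988, x4 = 2.02.
Hence cost = 1.47·0.9988 + 1.51·2.02 = €4.5184.

€4.52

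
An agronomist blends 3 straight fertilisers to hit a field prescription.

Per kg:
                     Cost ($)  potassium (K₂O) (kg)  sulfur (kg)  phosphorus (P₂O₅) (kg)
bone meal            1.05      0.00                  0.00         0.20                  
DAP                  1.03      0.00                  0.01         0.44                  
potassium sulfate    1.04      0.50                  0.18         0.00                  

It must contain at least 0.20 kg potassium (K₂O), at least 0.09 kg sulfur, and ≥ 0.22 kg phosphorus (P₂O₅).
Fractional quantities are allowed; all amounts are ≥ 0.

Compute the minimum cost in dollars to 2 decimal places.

$1.01

Let x1 = kg of bone meal, x2 = kg of DAP, x3 = kg of potassium sulfate.
Minimise 1.05x1 + 1.03x2 + 1.04x3 subject to:
  0.5x3 ≥ 0.2   (potassium (K₂O))
  0.01x2 + 0.18x3 ≥ 0.09   (sulfur)
  0.2x1 + 0.44x2 ≥ 0.22   (phosphorus (P₂O₅))
  x1, x2, x3 ≥ 0.
At the optimum only DAP, potassium sulfate are positive (bone meal = 0). Binding constraints: sulfur and phosphorus (P₂O₅).
Optimal quantities: DAP = 0.5 kg, potassium sulfate = 0.4722 kg.
Hence cost = 1.03·0.5 + 1.04·0.4722 = $1.0061.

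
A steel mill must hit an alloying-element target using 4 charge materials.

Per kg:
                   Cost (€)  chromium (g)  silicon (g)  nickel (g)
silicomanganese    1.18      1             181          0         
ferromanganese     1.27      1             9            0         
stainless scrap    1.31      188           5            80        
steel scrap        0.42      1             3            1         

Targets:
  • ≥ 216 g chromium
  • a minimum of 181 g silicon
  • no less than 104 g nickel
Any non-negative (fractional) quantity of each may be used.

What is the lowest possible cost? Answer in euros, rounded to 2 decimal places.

€2.84

Let x1 = kg of silicomanganese, x2 = kg of ferromanganese, x3 = kg of stainless scrap, x4 = kg of steel scrap.
Minimise 1.18x1 + 1.27x2 + 1.31x3 + 0.42x4 s.t.:
  1x1 + 1x2 + 188x3 + 1x4 ≥ 216   (chromium)
  181x1 + 9x2 + 5x3 + 3x4 ≥ 181   (silicon)
  80x3 + 1x4 ≥ 104   (nickel)
  x1, x2, x3, x4 ≥ 0.
The optimal basis is {silicomanganese, stainless scrap}; ferromanganese, steel scrap drop out. There the silicon and nickel constraints are tight.
Optimal quantities: silicomanganese = 0.9641 kg, stainless scrap = 1.3 kg.
Hence cost = 1.18·0.9641 + 1.31·1.3 = €2.8406.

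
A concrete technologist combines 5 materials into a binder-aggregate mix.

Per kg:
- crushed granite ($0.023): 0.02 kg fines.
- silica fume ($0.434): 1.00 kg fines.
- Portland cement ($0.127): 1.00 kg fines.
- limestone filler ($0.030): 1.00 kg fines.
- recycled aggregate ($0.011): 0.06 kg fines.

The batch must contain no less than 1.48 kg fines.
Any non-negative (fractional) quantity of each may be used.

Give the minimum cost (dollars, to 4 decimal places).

Let x1 = kg of crushed granite, x2 = kg of silica fume, x3 = kg of Portland cement, x4 = kg of limestone filler, x5 = kg of recycled aggregate.
min 0.023x1 + 0.434x2 + 0.127x3 + 0.03x4 + 0.011x5 subject to:
  0.02x1 + 1x2 + 1x3 + 1x4 + 0.06x5 ≥ 1.48   (fines)
  x1, x2, x3, x4, x5 ≥ 0.
The minimum-cost mix takes nothing from crushed granite, silica fume, Portland cement, recycled aggregate — only limestone filler. The fines requirement is met with equality.
Optimal quantities: limestone filler = 1.48 kg.
Cost = 0.03·1.48 = 0.044400.

$0.0444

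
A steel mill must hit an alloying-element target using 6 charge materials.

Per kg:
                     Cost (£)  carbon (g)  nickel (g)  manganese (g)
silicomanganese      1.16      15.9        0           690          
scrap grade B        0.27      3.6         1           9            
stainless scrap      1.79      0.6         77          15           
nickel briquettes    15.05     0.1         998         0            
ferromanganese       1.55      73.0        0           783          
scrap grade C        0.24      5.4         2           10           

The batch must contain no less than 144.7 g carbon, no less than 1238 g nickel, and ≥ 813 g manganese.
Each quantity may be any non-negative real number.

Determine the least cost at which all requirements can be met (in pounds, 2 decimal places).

Treat it as an LP. Let x1 = kg of silicomanganese, x2 = kg of scrap grade B, x3 = kg of stainless scrap, x4 = kg of nickel briquettes, x5 = kg of ferromanganese, x6 = kg of scrap grade C.
Minimize 1.16x1 + 0.27x2 + 1.79x3 + 15.05x4 + 1.55x5 + 0.24x6 with:
  15.9x1 + 3.6x2 + 0.6x3 + 0.1x4 + 73x5 + 5.4x6 ≥ 144.7   (carbon)
  1x2 + 77x3 + 998x4 + 2x6 ≥ 1238   (nickel)
  690x1 + 9x2 + 15x3 + 783x5 + 10x6 ≥ 813   (manganese)
  x1, x2, x3, x4, x5, x6 ≥ 0.
At the optimum only nickel briquettes, ferromanganese are positive (silicomanganese, scrap grade B, stainless scrap, scrap grade C = 0). The carbon and nickel requirements are met with equality.
So nickel briquettes = 1.2405 kg, ferromanganese = 1.9805 kg.
Total cost: 15.05·1.2405 + 1.55·1.9805 = 21.7393.

£21.74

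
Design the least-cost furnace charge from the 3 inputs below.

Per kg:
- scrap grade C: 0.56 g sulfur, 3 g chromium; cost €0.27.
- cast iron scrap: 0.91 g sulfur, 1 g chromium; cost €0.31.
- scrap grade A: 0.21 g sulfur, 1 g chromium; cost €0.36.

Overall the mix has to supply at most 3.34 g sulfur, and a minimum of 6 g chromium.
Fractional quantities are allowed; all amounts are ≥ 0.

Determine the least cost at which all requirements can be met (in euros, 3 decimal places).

€0.540

Let x1 = kg of scrap grade C, x2 = kg of cast iron scrap, x3 = kg of scrap grade A.
Minimize 0.27x1 + 0.31x2 + 0.36x3 subject to:
  0.56x1 + 0.91x2 + 0.21x3 ≤ 3.34   (sulfur)
  3x1 + 1x2 + 1x3 ≥ 6   (chromium)
  x1, x2, x3 ≥ 0.
The optimal basis is {scrap grade C}; cast iron scrap, scrap grade A drop out. The chromium requirement is met with equality.
So scrap grade C = 2 kg.
Objective = 0.27·2 = 0.54000.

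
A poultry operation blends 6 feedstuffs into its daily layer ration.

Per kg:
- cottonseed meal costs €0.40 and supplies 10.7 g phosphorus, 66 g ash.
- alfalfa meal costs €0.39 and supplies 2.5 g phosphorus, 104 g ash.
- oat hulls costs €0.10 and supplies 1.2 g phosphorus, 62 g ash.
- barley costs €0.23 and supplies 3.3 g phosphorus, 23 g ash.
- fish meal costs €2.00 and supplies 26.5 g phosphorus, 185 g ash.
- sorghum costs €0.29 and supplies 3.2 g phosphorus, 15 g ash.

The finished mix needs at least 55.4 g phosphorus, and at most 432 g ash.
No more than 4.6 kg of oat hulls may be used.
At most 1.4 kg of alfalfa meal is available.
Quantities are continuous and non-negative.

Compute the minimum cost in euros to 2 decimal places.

€2.07

Let x1 = kg of cottonseed meal, x2 = kg of alfalfa meal, x3 = kg of oat hulls, x4 = kg of barley, x5 = kg of fish meal, x6 = kg of sorghum.
Minimize 0.4x1 + 0.39x2 + 0.1x3 + 0.23x4 + 2x5 + 0.29x6 with:
  10.7x1 + 2.5x2 + 1.2x3 + 3.3x4 + 26.5x5 + 3.2x6 ≥ 55.4   (phosphorus)
  66x1 + 104x2 + 62x3 + 23x4 + 185x5 + 15x6 ≤ 432   (ash)
  x3 ≤ 4.6
  x2 ≤ 1.4
  x1, x2, x3, x4, x5, x6 ≥ 0.
At the optimum only cottonseed meal is positive (alfalfa meal, oat hulls, barley, fish meal, sorghum = 0). The phosphorus requirement is met with equality.
That vertex is x1 = 5.178.
Hence cost = 0.4·5.178 = €2.0712.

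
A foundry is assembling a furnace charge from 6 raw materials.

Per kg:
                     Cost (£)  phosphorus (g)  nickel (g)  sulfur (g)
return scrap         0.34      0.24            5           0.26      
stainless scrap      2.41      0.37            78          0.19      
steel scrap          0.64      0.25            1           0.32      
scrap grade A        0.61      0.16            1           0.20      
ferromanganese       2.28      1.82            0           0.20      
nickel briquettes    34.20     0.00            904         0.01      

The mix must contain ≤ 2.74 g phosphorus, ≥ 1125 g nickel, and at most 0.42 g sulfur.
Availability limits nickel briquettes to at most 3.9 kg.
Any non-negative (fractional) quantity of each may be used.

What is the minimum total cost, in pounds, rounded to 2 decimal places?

Set it up as a linear program. Let x1 = kg of return scrap, x2 = kg of stainless scrap, x3 = kg of steel scrap, x4 = kg of scrap grade A, x5 = kg of ferromanganese, x6 = kg of nickel briquettes.
Minimise 0.34x1 + 2.41x2 + 0.64x3 + 0.61x4 + 2.28x5 + 34.2x6 subject to:
  0.24x1 + 0.37x2 + 0.25x3 + 0.16x4 + 1.82x5 ≤ 2.74   (phosphorus)
  5x1 + 78x2 + 1x3 + 1x4 + 904x6 ≥ 1125   (nickel)
  0.26x1 + 0.19x2 + 0.32x3 + 0.2x4 + 0.2x5 + 0.01x6 ≤ 0.42   (sulfur)
  x6 ≤ 3.9
  x1, x2, x3, x4, x5, x6 ≥ 0.
The cheapest feasible vertex uses only stainless scrap, nickel briquettes; return scrap, steel scrap, scrap grade A, ferromanganese are not used. Binding constraints: nickel and sulfur.
So stainless scrap = 2.15481 kg, nickel briquettes = 1.05854 kg.
Hence cost = 2.41·2.15481 + 34.2·1.05854 = £41.3952.

£41.40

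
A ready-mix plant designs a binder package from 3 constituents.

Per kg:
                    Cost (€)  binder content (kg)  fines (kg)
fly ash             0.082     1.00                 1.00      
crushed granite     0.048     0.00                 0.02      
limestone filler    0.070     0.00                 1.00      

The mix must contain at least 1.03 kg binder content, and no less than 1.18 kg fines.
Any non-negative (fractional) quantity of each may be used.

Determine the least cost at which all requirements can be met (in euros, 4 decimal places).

€0.0950

Let x1 = kg of fly ash, x2 = kg of crushed granite, x3 = kg of limestone filler.
Minimise 0.082x1 + 0.048x2 + 0.07x3 subject to:
  1x1 ≥ 1.03   (binder content)
  1x1 + 0.02x2 + 1x3 ≥ 1.18   (fines)
  x1, x2, x3 ≥ 0.
The minimum-cost mix takes nothing from crushed granite — only fly ash, limestone filler. The binder content and fines requirements are met with equality.
So fly ash = 1.03 kg, limestone filler = 0.15 kg.
Hence cost = 0.082·1.03 + 0.07·0.15 = €0.094960.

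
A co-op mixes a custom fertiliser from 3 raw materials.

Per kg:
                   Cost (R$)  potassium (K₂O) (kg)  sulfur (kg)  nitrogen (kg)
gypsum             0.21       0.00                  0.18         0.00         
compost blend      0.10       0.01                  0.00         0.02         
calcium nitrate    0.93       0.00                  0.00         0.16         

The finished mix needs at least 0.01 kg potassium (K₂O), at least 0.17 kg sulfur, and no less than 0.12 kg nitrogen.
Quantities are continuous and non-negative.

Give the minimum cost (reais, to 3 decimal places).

R$0.798

Let x1 = kg of gypsum, x2 = kg of compost blend, x3 = kg of calcium nitrate.
Minimize 0.21x1 + 0.1x2 + 0.93x3 subject to:
  0.01x2 ≥ 0.01   (potassium (K₂O))
  0.18x1 ≥ 0.17   (sulfur)
  0.02x2 + 0.16x3 ≥ 0.12   (nitrogen)
  x1, x2, x3 ≥ 0.
The minimum-cost mix takes nothing from calcium nitrate — only gypsum, compost blend. The sulfur and nitrogen requirements are met with equality.
So gypsum = 0.9444 kg, compost blend = 6 kg.
Hence cost = 0.21·0.9444 + 0.1·6 = R$0.79832.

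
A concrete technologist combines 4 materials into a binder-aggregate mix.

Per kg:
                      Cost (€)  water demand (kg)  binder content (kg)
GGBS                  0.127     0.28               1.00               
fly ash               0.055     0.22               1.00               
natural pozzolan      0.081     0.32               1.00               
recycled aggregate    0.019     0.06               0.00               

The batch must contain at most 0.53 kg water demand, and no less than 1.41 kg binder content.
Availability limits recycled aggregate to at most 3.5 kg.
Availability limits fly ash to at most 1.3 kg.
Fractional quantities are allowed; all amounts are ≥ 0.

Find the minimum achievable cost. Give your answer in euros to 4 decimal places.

This is a linear program. Let x1 = kg of GGBS, x2 = kg of fly ash, x3 = kg of natural pozzolan, x4 = kg of recycled aggregate.
Minimize 0.127x1 + 0.055x2 + 0.081x3 + 0.019x4 s.t.:
  0.28x1 + 0.22x2 + 0.32x3 + 0.06x4 ≤ 0.53   (water demand)
  1x1 + 1x2 + 1x3 ≥ 1.41   (binder content)
  x4 ≤ 3.5
  x2 ≤ 1.3
  x1, x2, x3, x4 ≥ 0.
The optimal basis is {fly ash, natural pozzolan}; GGBS, recycled aggregate drop out. There the binder content and the fly ash cap constraints are tight.
So fly ash = 1.3 kg, natural pozzolan = 0.11 kg.
Hence cost = 0.055·1.3 + 0.081·0.11 = €0.080410.

€0.0804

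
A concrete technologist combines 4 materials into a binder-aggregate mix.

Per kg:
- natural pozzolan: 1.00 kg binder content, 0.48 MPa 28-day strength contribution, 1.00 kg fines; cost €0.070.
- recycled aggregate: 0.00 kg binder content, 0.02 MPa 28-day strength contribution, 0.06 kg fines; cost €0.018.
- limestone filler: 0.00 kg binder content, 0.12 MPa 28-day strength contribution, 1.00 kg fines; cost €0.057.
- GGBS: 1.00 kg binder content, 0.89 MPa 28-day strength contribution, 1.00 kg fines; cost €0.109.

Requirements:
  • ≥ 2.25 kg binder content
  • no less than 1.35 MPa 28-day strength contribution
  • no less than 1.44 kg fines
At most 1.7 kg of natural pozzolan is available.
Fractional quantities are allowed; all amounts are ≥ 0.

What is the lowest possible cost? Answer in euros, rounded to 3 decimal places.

Set it up as a linear program. Let x1 = kg of natural pozzolan, x2 = kg of recycled aggregate, x3 = kg of limestone filler, x4 = kg of GGBS.
Minimise 0.07x1 + 0.018x2 + 0.057x3 + 0.109x4 with:
  1x1 + 1x4 ≥ 2.25   (binder content)
  0.48x1 + 0.02x2 + 0.12x3 + 0.89x4 ≥ 1.35   (28-day strength contribution)
  1x1 + 0.06x2 + 1x3 + 1x4 ≥ 1.44   (fines)
  x1 ≤ 1.7
  x1, x2, x3, x4 ≥ 0.
The minimum-cost mix takes nothing from recycled aggregate, limestone filler — only natural pozzolan, GGBS. The binder content and 28-day strength contribution requirements are met with equality.
So natural pozzolan = 1.591 kg, GGBS = 0.6585 kg.
Hence cost = 0.07·1.591 + 0.109·0.6585 = €0.18315.

€0.183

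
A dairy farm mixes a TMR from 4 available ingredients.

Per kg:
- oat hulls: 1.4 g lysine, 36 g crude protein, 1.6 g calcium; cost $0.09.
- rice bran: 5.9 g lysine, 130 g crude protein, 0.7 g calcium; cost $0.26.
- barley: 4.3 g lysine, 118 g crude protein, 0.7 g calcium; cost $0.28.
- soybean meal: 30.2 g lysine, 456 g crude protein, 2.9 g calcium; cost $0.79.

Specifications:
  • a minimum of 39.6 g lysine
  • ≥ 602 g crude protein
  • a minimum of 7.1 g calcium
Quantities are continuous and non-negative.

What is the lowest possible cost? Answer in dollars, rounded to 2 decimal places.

$1.16

This is a linear program. Let x1 = kg of oat hulls, x2 = kg of rice bran, x3 = kg of barley, x4 = kg of soybean meal.
min 0.09x1 + 0.26x2 + 0.28x3 + 0.79x4 with:
  1.4x1 + 5.9x2 + 4.3x3 + 30.2x4 ≥ 39.6   (lysine)
  36x1 + 130x2 + 118x3 + 456x4 ≥ 602   (crude protein)
  1.6x1 + 0.7x2 + 0.7x3 + 2.9x4 ≥ 7.1   (calcium)
  x1, x2, x3, x4 ≥ 0.
The cheapest feasible vertex uses only oat hulls, soybean meal; rice bran, barley are not used. The lysine and calcium requirements are met with equality.
Solving gives x1 = 2.25, x4 = 1.207.
Cost = 0.09·2.25 + 0.79·1.207 = 1.1560.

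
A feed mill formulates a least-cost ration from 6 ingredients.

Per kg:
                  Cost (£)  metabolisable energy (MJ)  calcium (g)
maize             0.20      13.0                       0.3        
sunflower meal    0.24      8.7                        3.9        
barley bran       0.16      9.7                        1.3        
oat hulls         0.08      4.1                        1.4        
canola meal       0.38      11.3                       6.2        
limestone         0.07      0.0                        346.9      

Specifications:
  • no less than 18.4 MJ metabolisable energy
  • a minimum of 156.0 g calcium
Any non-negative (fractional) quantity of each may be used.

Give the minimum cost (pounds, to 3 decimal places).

This is a linear program. Let x1 = kg of maize, x2 = kg of sunflower meal, x3 = kg of barley bran, x4 = kg of oat hulls, x5 = kg of canola meal, x6 = kg of limestone.
Minimize 0.2x1 + 0.24x2 + 0.16x3 + 0.08x4 + 0.38x5 + 0.07x6 s.t.:
  13x1 + 8.7x2 + 9.7x3 + 4.1x4 + 11.3x5 ≥ 18.4   (metabolisable energy)
  0.3x1 + 3.9x2 + 1.3x3 + 1.4x4 + 6.2x5 + 346.9x6 ≥ 156   (calcium)
  x1, x2, x3, x4, x5, x6 ≥ 0.
The cheapest feasible vertex uses only maize, limestone; sunflower meal, barley bran, oat hulls, canola meal are not used. The metabolisable energy and calcium requirements are met with equality.
Solving gives x1 = 1.415, x6 = 0.4485.
Cost = 0.2·1.415 + 0.07·0.4485 = 0.31440.

£0.314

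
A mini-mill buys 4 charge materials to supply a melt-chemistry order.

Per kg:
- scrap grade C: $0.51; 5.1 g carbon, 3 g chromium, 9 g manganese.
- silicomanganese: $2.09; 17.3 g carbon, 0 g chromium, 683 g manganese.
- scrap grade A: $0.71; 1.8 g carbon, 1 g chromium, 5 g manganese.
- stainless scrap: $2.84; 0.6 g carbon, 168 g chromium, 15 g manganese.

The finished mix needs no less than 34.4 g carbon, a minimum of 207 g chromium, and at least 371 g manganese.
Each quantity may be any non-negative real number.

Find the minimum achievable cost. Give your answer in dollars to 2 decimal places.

$6.78

Let x1 = kg of scrap grade C, x2 = kg of silicomanganese, x3 = kg of scrap grade A, x4 = kg of stainless scrap.
Minimize 0.51x1 + 2.09x2 + 0.71x3 + 2.84x4 s.t.:
  5.1x1 + 17.3x2 + 1.8x3 + 0.6x4 ≥ 34.4   (carbon)
  3x1 + 1x3 + 168x4 ≥ 207   (chromium)
  9x1 + 683x2 + 5x3 + 15x4 ≥ 371   (manganese)
  x1, x2, x3, x4 ≥ 0.
The minimum-cost mix takes nothing from scrap grade A — only scrap grade C, silicomanganese, stainless scrap. The carbon, chromium, manganese requirements are met with equality.
So scrap grade C = 5.0803 kg, silicomanganese = 0.45118 kg, stainless scrap = 1.1414 kg.
Total cost: 0.51·5.0803 + 2.09·0.45118 + 2.84·1.1414 = 6.7755.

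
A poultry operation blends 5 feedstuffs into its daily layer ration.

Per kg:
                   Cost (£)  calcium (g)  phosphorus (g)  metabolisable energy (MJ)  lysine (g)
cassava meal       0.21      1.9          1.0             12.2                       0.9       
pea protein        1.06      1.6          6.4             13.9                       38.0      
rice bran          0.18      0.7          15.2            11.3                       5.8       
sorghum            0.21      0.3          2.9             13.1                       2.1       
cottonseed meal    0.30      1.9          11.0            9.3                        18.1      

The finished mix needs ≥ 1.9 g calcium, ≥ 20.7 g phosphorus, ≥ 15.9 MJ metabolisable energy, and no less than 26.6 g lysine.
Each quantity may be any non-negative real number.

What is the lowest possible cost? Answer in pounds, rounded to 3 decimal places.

£0.473

Set it up as a linear program. Let x1 = kg of cassava meal, x2 = kg of pea protein, x3 = kg of rice bran, x4 = kg of sorghum, x5 = kg of cottonseed meal.
Minimize 0.21x1 + 1.06x2 + 0.18x3 + 0.21x4 + 0.3x5 subject to:
  1.9x1 + 1.6x2 + 0.7x3 + 0.3x4 + 1.9x5 ≥ 1.9   (calcium)
  1x1 + 6.4x2 + 15.2x3 + 2.9x4 + 11x5 ≥ 20.7   (phosphorus)
  12.2x1 + 13.9x2 + 11.3x3 + 13.1x4 + 9.3x5 ≥ 15.9   (metabolisable energy)
  0.9x1 + 38x2 + 5.8x3 + 2.1x4 + 18.1x5 ≥ 26.6   (lysine)
  x1, x2, x3, x4, x5 ≥ 0.
The optimal basis is {rice bran, cottonseed meal}; cassava meal, pea protein, sorghum drop out. The phosphorus and lysine requirements are met with equality.
Optimal quantities: rice bran = 0.3884 kg, cottonseed meal = 1.345 kg.
Objective = 0.18·0.3884 + 0.3·1.345 = 0.47341.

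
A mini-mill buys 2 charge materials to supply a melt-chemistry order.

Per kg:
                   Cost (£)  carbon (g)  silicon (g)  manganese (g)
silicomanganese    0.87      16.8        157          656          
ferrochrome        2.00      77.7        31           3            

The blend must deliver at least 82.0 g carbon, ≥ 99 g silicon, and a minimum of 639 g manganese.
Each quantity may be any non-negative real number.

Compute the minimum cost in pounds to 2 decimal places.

Set it up as a linear program. Let x1 = kg of silicomanganese, x2 = kg of ferrochrome.
Minimize 0.87x1 + 2x2 subject to:
  16.8x1 + 77.7x2 ≥ 82   (carbon)
  157x1 + 31x2 ≥ 99   (silicon)
  656x1 + 3x2 ≥ 639   (manganese)
  x1, x2 ≥ 0.
Both inputs are positive at the optimum. The carbon and manganese requirements are met with equality.
So silicomanganese = 0.9702 kg, ferrochrome = 0.8456 kg.
Objective = 0.87·0.9702 + 2·0.8456 = 2.5353.

£2.54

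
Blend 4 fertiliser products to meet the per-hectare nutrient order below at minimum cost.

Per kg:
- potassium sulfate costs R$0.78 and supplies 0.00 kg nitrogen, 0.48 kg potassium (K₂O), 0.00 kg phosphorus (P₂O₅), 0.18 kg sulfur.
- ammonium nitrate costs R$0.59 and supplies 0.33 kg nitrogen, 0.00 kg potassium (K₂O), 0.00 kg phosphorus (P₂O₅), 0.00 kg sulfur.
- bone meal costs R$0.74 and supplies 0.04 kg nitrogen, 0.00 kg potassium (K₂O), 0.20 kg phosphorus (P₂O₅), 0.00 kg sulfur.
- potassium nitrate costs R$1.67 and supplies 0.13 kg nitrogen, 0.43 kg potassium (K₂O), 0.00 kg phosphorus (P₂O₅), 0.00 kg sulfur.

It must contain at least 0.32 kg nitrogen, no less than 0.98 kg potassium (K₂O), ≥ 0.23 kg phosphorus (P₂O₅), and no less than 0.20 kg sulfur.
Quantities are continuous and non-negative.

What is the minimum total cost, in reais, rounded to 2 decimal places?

R$2.93

Treat it as an LP. Let x1 = kg of potassium sulfate, x2 = kg of ammonium nitrate, x3 = kg of bone meal, x4 = kg of potassium nitrate.
Minimize 0.78x1 + 0.59x2 + 0.74x3 + 1.67x4 s.t.:
  0.33x2 + 0.04x3 + 0.13x4 ≥ 0.32   (nitrogen)
  0.48x1 + 0.43x4 ≥ 0.98   (potassium (K₂O))
  0.2x3 ≥ 0.23   (phosphorus (P₂O₅))
  0.18x1 ≥ 0.2   (sulfur)
  x1, x2, x3, x4 ≥ 0.
At the optimum only potassium sulfate, ammonium nitrate, bone meal are positive (potassium nitrate = 0). There the nitrogen, potassium (K₂O), phosphorus (P₂O₅) constraints are tight.
So potassium sulfate = 2.042 kg, ammonium nitrate = 0.8303 kg, bone meal = 1.15 kg.
Objective = 0.78·2.042 + 0.59·0.8303 + 0.74·1.15 = 2.9336.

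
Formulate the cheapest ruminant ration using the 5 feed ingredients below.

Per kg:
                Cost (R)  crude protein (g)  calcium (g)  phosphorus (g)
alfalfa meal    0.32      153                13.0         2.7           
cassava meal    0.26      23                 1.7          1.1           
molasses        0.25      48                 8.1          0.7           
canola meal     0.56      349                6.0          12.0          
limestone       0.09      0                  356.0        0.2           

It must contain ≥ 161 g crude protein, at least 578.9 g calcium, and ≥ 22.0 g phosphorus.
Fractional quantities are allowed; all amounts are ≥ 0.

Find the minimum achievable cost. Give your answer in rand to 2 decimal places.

Treat it as an LP. Let x1 = kg of alfalfa meal, x2 = kg of cassava meal, x3 = kg of molasses, x4 = kg of canola meal, x5 = kg of limestone.
Minimise 0.32x1 + 0.26x2 + 0.25x3 + 0.56x4 + 0.09x5 subject to:
  153x1 + 23x2 + 48x3 + 349x4 ≥ 161   (crude protein)
  13x1 + 1.7x2 + 8.1x3 + 6x4 + 356x5 ≥ 578.9   (calcium)
  2.7x1 + 1.1x2 + 0.7x3 + 12x4 + 0.2x5 ≥ 22   (phosphorus)
  x1, x2, x3, x4, x5 ≥ 0.
At the optimum only canola meal, limestone are positive (alfalfa meal, cassava meal, molasses = 0). Binding constraints: calcium and phosphorus.
Optimal quantities: canola meal = 1.807 kg, limestone = 1.596 kg.
Cost = 0.56·1.807 + 0.09·1.596 = 1.1556.

R1.16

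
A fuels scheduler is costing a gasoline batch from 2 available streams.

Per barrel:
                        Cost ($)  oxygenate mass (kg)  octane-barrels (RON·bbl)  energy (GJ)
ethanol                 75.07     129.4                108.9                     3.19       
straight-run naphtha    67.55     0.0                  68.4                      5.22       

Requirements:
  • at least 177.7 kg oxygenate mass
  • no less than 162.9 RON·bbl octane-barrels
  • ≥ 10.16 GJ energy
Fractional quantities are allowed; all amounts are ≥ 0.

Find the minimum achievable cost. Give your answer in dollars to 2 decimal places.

$177.88

Let x1 = barrels of ethanol, x2 = barrels of straight-run naphtha.
min 75.07x1 + 67.55x2 s.t.:
  129.4x1 ≥ 177.7   (oxygenate mass)
  108.9x1 + 68.4x2 ≥ 162.9   (octane-barrels)
  3.19x1 + 5.22x2 ≥ 10.16   (energy)
  x1, x2 ≥ 0.
Both inputs are positive at the optimum. Binding constraints: oxygenate mass and energy.
So ethanol = 1.3733 barrels, straight-run naphtha = 1.1071 barrels.
Hence cost = 75.07·1.3733 + 67.55·1.1071 = $177.8782.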